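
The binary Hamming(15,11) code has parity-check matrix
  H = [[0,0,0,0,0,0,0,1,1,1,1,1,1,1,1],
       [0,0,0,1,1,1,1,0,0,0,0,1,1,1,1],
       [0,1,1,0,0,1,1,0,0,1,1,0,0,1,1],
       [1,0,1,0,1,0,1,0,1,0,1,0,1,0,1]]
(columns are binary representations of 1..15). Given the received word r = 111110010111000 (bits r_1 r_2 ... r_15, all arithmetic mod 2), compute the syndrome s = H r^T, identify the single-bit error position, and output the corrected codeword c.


s = (0, 1, 0, 0)^T, error position = 4, corrected codeword c = 111010010111000

Compute s = H r^T mod 2 one row at a time:
  s_1 = 1 + 0 + 1 + 1 + 1 + 0 + 0 + 0 = 4 ≡ 0 (mod 2).
  s_2 = 1 + 1 + 0 + 0 + 1 + 0 + 0 + 0 = 3 ≡ 1 (mod 2).
  s_3 = 1 + 1 + 0 + 0 + 1 + 1 + 0 + 0 = 4 ≡ 0 (mod 2).
  s_4 = 1 + 1 + 1 + 0 + 0 + 1 + 0 + 0 = 4 ≡ 0 (mod 2).
s = (0, 1, 0, 0)^T — this equals column 4 of H (binary 0100), so error is at position 4.
Correct: flip bit 4 of r = 111110010111000 to get c = 111010010111000.


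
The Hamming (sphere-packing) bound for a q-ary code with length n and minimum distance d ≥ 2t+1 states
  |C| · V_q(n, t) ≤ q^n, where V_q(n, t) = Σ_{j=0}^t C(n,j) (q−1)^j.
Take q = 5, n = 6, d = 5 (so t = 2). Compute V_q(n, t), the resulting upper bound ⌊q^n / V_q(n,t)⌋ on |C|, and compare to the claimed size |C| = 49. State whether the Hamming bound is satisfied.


V_q(n, t) = 265, q^n = 15625, Hamming bound = 58, |C| = 49 ≤ bound (satisfied).

Step 1: Compute V_q(n, t) = Σ_{j=0}^2 C(n, j) (q−1)^j.
  j = 0: C(6,0)·(4)^0 = 1·1 = 1.
  j = 1: C(6,1)·(4)^1 = 6·4 = 24.
  j = 2: C(6,2)·(4)^2 = 15·16 = 240.
  V_q(n, t) = 1 + 24 + 240 = 265.
Step 2: q^n = 5^6 = 15625.
Step 3: Hamming bound ⌊q^n / V_q(n,t)⌋ = ⌊15625/265⌋ = 58.
Step 4: Compare |C| = 49 to 58: satisfied.
The claimed |C| lies below the Hamming bound.


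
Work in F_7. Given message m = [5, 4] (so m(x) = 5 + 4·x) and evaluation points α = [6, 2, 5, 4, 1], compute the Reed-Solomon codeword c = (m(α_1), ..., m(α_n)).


c = [1, 6, 4, 0, 2]

Message polynomial: m(x) = 5 + 4·x (mod 7).
For each evaluation point α_i, compute m(α_i) mod 7:
  α_1 = 6: Horner steps 4 → 1, so m(6) = 1.
  α_2 = 2: Horner steps 4 → 6, so m(2) = 6.
  α_3 = 5: Horner steps 4 → 4, so m(5) = 4.
  α_4 = 4: Horner steps 4 → 0, so m(4) = 0.
  α_5 = 1: Horner steps 4 → 2, so m(1) = 2.
Codeword c = [1, 6, 4, 0, 2] ∈ F_7^5.


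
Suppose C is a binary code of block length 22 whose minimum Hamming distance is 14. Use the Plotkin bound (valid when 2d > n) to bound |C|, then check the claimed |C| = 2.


Plotkin bound M ≤ 4; given |C| = 2 ≤ bound (satisfied).

Check applicability: 2d = 28, n = 22.
2d − n = 6 > 0, so Plotkin applies.
Compute d/(2d−n) = 14/6 ≈ 2.3333.
⌊d/(2d−n)⌋ = 2.
Plotkin bound: M ≤ 2·2 = 4.
Given |C| = 2, check: satisfied.
This |C| is below the Plotkin bound.


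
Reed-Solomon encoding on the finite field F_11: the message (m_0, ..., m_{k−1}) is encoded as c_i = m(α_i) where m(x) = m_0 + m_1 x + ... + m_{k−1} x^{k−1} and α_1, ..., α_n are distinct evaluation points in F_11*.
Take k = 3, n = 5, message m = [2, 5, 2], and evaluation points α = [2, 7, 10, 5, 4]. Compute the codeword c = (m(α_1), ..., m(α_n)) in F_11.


c = [9, 3, 10, 0, 10]

Message polynomial: m(x) = 2 + 5·x + 2·x^2 (mod 11).
For each evaluation point α_i, compute m(α_i) mod 11:
  α_1 = 2: Horner steps 2 → 9 → 9, so m(2) = 9.
  α_2 = 7: Horner steps 2 → 8 → 3, so m(7) = 3.
  α_3 = 10: Horner steps 2 → 3 → 10, so m(10) = 10.
  α_4 = 5: Horner steps 2 → 4 → 0, so m(5) = 0.
  α_5 = 4: Horner steps 2 → 2 → 10, so m(4) = 10.
Codeword c = [9, 3, 10, 0, 10] ∈ F_11^5.


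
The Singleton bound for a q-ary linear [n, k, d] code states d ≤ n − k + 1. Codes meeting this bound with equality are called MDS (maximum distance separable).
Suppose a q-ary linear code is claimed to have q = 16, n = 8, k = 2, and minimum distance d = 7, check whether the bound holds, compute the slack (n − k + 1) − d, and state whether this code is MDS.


Singleton RHS = n − k + 1 = 7, slack = 0, bound satisfied, MDS.

Singleton bound: d ≤ n − k + 1.
Here n = 8, k = 2, so n − k + 1 = 7.
Given d = 7, check d ≤ 7: YES.
Slack = (n − k + 1) − d = 0.
The code is MDS (slack = 0).
Description: the claimed parameters are [8, 2, 7]_16; such a code would be MDS (meets Singleton bound).


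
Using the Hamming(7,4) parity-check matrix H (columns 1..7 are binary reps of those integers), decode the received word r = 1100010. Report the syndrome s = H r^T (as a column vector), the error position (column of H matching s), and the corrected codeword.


s = (1, 0, 1)^T, error position = 5, corrected codeword c = 1100110

Compute s = H r^T mod 2 one row at a time:
  s_1 = 0 + 0 + 1 + 0 = 1 ≡ 1 (mod 2).
  s_2 = 1 + 0 + 1 + 0 = 2 ≡ 0 (mod 2).
  s_3 = 1 + 0 + 0 + 0 = 1 ≡ 1 (mod 2).
s = (1, 0, 1)^T — this equals column 5 of H (binary 101), so error is at position 5.
Correct: flip bit 5 of r = 1100010 to get c = 1100110.


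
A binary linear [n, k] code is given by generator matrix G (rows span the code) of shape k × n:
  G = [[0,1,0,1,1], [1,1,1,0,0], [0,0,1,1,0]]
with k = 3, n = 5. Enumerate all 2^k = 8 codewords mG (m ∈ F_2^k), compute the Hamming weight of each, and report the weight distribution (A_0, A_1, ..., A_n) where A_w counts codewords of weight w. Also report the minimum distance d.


Weight distribution: A_0 = 1, A_2 = 2, A_3 = 4, A_4 = 1. Minimum distance d = 2.

Enumerate all 2^3 = 8 messages m ∈ F_2^3.
For each, compute codeword c = mG in F_2^5, then tally its weight.
  m = 000 → c = 00000, weight = 0.
  m = 100 → c = 01011, weight = 3.
  m = 010 → c = 11100, weight = 3.
  m = 110 → c = 10111, weight = 4.
  m = 001 → c = 00110, weight = 2.
  m = 101 → c = 01101, weight = 3.
  m = 011 → c = 11010, weight = 3.
  m = 111 → c = 10001, weight = 2.
Tally weights:
  weight 0: 1 codewords.
  weight 2: 2 codewords.
  weight 3: 4 codewords.
  weight 4: 1 codewords.
Minimum distance d = smallest w > 0 with A_w > 0 = 2.
Sanity: Σ A_w = 8 = 2^3 = 8 ✓.


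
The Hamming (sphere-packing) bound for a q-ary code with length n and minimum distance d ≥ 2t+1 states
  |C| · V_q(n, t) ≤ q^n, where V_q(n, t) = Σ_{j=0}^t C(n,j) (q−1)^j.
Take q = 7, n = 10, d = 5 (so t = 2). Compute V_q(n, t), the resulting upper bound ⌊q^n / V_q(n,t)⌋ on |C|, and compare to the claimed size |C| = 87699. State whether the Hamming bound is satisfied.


V_q(n, t) = 1681, q^n = 282475249, Hamming bound = 168040, |C| = 87699 ≤ bound (satisfied).

Step 1: Compute V_q(n, t) = Σ_{j=0}^2 C(n, j) (q−1)^j.
  j = 0: C(10,0)·(6)^0 = 1·1 = 1.
  j = 1: C(10,1)·(6)^1 = 10·6 = 60.
  j = 2: C(10,2)·(6)^2 = 45·36 = 1620.
  V_q(n, t) = 1 + 60 + 1620 = 1681.
Step 2: q^n = 7^10 = 282475249.
Step 3: Hamming bound ⌊q^n / V_q(n,t)⌋ = ⌊282475249/1681⌋ = 168040.
Step 4: Compare |C| = 87699 to 168040: satisfied.
The claimed |C| lies below the Hamming bound.


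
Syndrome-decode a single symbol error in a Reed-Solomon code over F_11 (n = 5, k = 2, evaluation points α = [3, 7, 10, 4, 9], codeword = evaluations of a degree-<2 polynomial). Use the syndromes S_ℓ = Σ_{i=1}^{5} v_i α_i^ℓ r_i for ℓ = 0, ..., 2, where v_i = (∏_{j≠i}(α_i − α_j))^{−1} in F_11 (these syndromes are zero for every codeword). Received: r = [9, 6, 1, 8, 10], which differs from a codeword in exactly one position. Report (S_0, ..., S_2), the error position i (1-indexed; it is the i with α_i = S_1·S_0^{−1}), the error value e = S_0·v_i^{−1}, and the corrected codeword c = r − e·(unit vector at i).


S = (7, 6, 2), error at position 4, error magnitude e = 8, c = [9, 6, 1, 0, 10].

Step 1: column multipliers v_i = (∏_{j≠i}(α_i − α_j))^{−1} mod 11.
  i = 1 (α = 3): (3−7)(3−10)(3−4)(3−9) = (−4)·(−7)·(−1)·(−6) = 168 ≡ 3, so v_1 = 3^{−1} = 4 (mod 11).
  i = 2 (α = 7): (7−3)(7−10)(7−4)(7−9) = 4·(−3)·3·(−2) = 72 ≡ 6, so v_2 = 6^{−1} = 2 (mod 11).
  i = 3 (α = 10): (10−3)(10−7)(10−4)(10−9) = 7·3·6·1 = 126 ≡ 5, so v_3 = 5^{−1} = 9 (mod 11).
  i = 4 (α = 4): (4−3)(4−7)(4−10)(4−9) = 1·(−3)·(−6)·(−5) = −90 ≡ 9, so v_4 = 9^{−1} = 5 (mod 11).
  i = 5 (α = 9): (9−3)(9−7)(9−10)(9−4) = 6·2·(−1)·5 = −60 ≡ 6, so v_5 = 6^{−1} = 2 (mod 11).
  v = [4, 2, 9, 5, 2].
Step 2: syndromes of r = [9, 6, 1, 8, 10] (all sums mod 11).
  S_0 = Σ v_i r_i = 4·9 + 2·6 + 9·1 + 5·8 + 2·10 = 117 ≡ 7.
  S_1 = Σ v_i α_i r_i = 4·3·9 + 2·7·6 + 9·10·1 + 5·4·8 + 2·9·10 = 622 ≡ 6.
  α_i^2 mod 11 = [9, 5, 1, 5, 4].
  S_2 = Σ v_i α_i^2 r_i = 4·9·9 + 2·5·6 + 9·1·1 + 5·5·8 + 2·4·10 = 673 ≡ 2.
  S = (7, 6, 2) ≠ 0, so r is not a codeword (an error is present).
Step 3: locate the error. For a single error e at position i, S_ℓ = v_i·e·α_i^ℓ, so α_err = S_1/S_0.
  S_0^{−1} = 7^{−1} = 8 (mod 11), so α_err = 6·8 = 48 ≡ 4 = α_4. Error position i = 4.
  Consistency check: S_2/S_1 = 2·2 = 4 ≡ 4 = α_err ✓ (single-error assumption holds).
Step 4: error magnitude e = S_0/v_4 = S_0·∏_{j≠4}(α_4 − α_j) = 7·9 = 63 ≡ 8 (mod 11).
Step 5: correct position 4: c_4 = r_4 − e = 8 − 8 ≡ 0 (mod 11). Hence c = [9, 6, 1, 0, 10].
  Check: interpolating c through the α_i gives m(x) = 3 + 2·x (degree < 2) with m(α_i) = c_i for every i, so c is indeed a codeword.


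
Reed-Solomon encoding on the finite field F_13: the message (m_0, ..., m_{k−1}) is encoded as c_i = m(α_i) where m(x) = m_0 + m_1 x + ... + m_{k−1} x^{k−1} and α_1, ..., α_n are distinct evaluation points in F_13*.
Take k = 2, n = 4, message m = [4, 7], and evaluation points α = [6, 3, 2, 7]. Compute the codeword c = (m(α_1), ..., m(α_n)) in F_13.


c = [7, 12, 5, 1]

Message polynomial: m(x) = 4 + 7·x (mod 13).
For each evaluation point α_i, compute m(α_i) mod 13:
  α_1 = 6: Horner steps 7 → 7, so m(6) = 7.
  α_2 = 3: Horner steps 7 → 12, so m(3) = 12.
  α_3 = 2: Horner steps 7 → 5, so m(2) = 5.
  α_4 = 7: Horner steps 7 → 1, so m(7) = 1.
Codeword c = [7, 12, 5, 1] ∈ F_13^4.


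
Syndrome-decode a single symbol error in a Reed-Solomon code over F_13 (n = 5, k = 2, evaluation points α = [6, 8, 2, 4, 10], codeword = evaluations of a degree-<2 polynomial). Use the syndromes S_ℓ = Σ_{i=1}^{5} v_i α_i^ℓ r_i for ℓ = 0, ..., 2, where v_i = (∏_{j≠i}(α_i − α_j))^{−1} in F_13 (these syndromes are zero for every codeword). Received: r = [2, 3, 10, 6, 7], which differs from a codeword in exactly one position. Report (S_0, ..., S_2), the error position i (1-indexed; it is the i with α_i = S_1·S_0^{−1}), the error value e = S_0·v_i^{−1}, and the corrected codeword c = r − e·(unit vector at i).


S = (12, 5, 1), error at position 2, error magnitude e = 5, c = [2, 11, 10, 6, 7].

Step 1: column multipliers v_i = (∏_{j≠i}(α_i − α_j))^{−1} mod 13.
  i = 1 (α = 6): (6−8)(6−2)(6−4)(6−10) = (−2)·4·2·(−4) = 64 ≡ 12, so v_1 = 12^{−1} = 12 (mod 13).
  i = 2 (α = 8): (8−6)(8−2)(8−4)(8−10) = 2·6·4·(−2) = −96 ≡ 8, so v_2 = 8^{−1} = 5 (mod 13).
  i = 3 (α = 2): (2−6)(2−8)(2−4)(2−10) = (−4)·(−6)·(−2)·(−8) = 384 ≡ 7, so v_3 = 7^{−1} = 2 (mod 13).
  i = 4 (α = 4): (4−6)(4−8)(4−2)(4−10) = (−2)·(−4)·2·(−6) = −96 ≡ 8, so v_4 = 8^{−1} = 5 (mod 13).
  i = 5 (α = 10): (10−6)(10−8)(10−2)(10−4) = 4·2·8·6 = 384 ≡ 7, so v_5 = 7^{−1} = 2 (mod 13).
  v = [12, 5, 2, 5, 2].
Step 2: syndromes of r = [2, 3, 10, 6, 7] (all sums mod 13).
  S_0 = Σ v_i r_i = 12·2 + 5·3 + 2·10 + 5·6 + 2·7 = 103 ≡ 12.
  S_1 = Σ v_i α_i r_i = 12·6·2 + 5·8·3 + 2·2·10 + 5·4·6 + 2·10·7 = 564 ≡ 5.
  α_i^2 mod 13 = [10, 12, 4, 3, 9].
  S_2 = Σ v_i α_i^2 r_i = 12·10·2 + 5·12·3 + 2·4·10 + 5·3·6 + 2·9·7 = 716 ≡ 1.
  S = (12, 5, 1) ≠ 0, so r is not a codeword (an error is present).
Step 3: locate the error. For a single error e at position i, S_ℓ = v_i·e·α_i^ℓ, so α_err = S_1/S_0.
  S_0^{−1} = 12^{−1} = 12 (mod 13), so α_err = 5·12 = 60 ≡ 8 = α_2. Error position i = 2.
  Consistency check: S_2/S_1 = 1·8 = 8 ≡ 8 = α_err ✓ (single-error assumption holds).
Step 4: error magnitude e = S_0/v_2 = S_0·∏_{j≠2}(α_2 − α_j) = 12·8 = 96 ≡ 5 (mod 13).
Step 5: correct position 2: c_2 = r_2 − e = 3 − 5 ≡ 11 (mod 13). Hence c = [2, 11, 10, 6, 7].
  Check: interpolating c through the α_i gives m(x) = 1 + 11·x (degree < 2) with m(α_i) = c_i for every i, so c is indeed a codeword.


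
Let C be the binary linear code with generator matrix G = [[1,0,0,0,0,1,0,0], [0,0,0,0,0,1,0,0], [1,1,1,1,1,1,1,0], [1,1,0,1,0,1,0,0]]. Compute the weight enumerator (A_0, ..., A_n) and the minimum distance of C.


Weight distribution: A_0 = 1, A_1 = 2, A_2 = 2, A_3 = 3, A_4 = 3, A_5 = 2, A_6 = 2, A_7 = 1. Minimum distance d = 1.

Enumerate all 2^4 = 16 messages m ∈ F_2^4.
For each, compute codeword c = mG in F_2^8, then tally its weight.
  m = 0000 → c = 00000000, weight = 0.
  m = 1000 → c = 10000100, weight = 2.
  m = 0100 → c = 00000100, weight = 1.
  m = 1100 → c = 10000000, weight = 1.
  m = 0010 → c = 11111110, weight = 7.
  m = 1010 → c = 01111010, weight = 5.
  m = 0110 → c = 11111010, weight = 6.
  m = 1110 → c = 01111110, weight = 6.
  m = 0001 → c = 11010100, weight = 4.
  m = 1001 → c = 01010000, weight = 2.
  m = 0101 → c = 11010000, weight = 3.
  m = 1101 → c = 01010100, weight = 3.
  m = 0011 → c = 00101010, weight = 3.
  m = 1011 → c = 10101110, weight = 5.
  m = 0111 → c = 00101110, weight = 4.
  m = 1111 → c = 10101010, weight = 4.
Tally weights:
  weight 0: 1 codewords.
  weight 1: 2 codewords.
  weight 2: 2 codewords.
  weight 3: 3 codewords.
  weight 4: 3 codewords.
  weight 5: 2 codewords.
  weight 6: 2 codewords.
  weight 7: 1 codewords.
Minimum distance d = smallest w > 0 with A_w > 0 = 1.
Sanity: Σ A_w = 16 = 2^4 = 16 ✓.


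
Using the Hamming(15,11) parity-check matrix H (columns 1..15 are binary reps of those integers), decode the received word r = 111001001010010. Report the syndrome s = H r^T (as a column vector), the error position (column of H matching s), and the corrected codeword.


s = (1, 0, 1, 0)^T, error position = 10, corrected codeword c = 111001001110010

Compute s = H r^T mod 2 one row at a time:
  s_1 = 0 + 1 + 0 + 1 + 0 + 0 + 1 + 0 = 3 ≡ 1 (mod 2).
  s_2 = 0 + 0 + 1 + 0 + 0 + 0 + 1 + 0 = 2 ≡ 0 (mod 2).
  s_3 = 1 + 1 + 1 + 0 + 0 + 1 + 1 + 0 = 5 ≡ 1 (mod 2).
  s_4 = 1 + 1 + 0 + 0 + 1 + 1 + 0 + 0 = 4 ≡ 0 (mod 2).
s = (1, 0, 1, 0)^T — this equals column 10 of H (binary 1010), so error is at position 10.
Correct: flip bit 10 of r = 111001001010010 to get c = 111001001110010.


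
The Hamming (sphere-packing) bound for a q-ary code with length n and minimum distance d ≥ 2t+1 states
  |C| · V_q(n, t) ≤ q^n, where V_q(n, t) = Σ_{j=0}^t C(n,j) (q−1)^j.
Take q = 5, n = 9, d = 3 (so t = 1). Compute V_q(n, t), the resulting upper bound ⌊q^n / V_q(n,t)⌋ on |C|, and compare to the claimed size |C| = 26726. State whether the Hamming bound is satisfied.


V_q(n, t) = 37, q^n = 1953125, Hamming bound = 52787, |C| = 26726 ≤ bound (satisfied).

Step 1: Compute V_q(n, t) = Σ_{j=0}^1 C(n, j) (q−1)^j.
  j = 0: C(9,0)·(4)^0 = 1·1 = 1.
  j = 1: C(9,1)·(4)^1 = 9·4 = 36.
  V_q(n, t) = 1 + 36 = 37.
Step 2: q^n = 5^9 = 1953125.
Step 3: Hamming bound ⌊q^n / V_q(n,t)⌋ = ⌊1953125/37⌋ = 52787.
Step 4: Compare |C| = 26726 to 52787: satisfied.
The claimed |C| lies below the Hamming bound.


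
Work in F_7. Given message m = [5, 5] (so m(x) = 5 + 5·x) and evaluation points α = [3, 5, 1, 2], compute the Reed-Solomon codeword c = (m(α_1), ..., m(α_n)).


c = [6, 2, 3, 1]

Message polynomial: m(x) = 5 + 5·x (mod 7).
For each evaluation point α_i, compute m(α_i) mod 7:
  α_1 = 3: Horner steps 5 → 6, so m(3) = 6.
  α_2 = 5: Horner steps 5 → 2, so m(5) = 2.
  α_3 = 1: Horner steps 5 → 3, so m(1) = 3.
  α_4 = 2: Horner steps 5 → 1, so m(2) = 1.
Codeword c = [6, 2, 3, 1] ∈ F_7^4.


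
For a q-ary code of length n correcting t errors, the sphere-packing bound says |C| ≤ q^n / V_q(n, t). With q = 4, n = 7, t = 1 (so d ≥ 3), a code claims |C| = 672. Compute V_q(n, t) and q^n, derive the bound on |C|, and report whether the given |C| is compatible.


V_q(n, t) = 22, q^n = 16384, Hamming bound = 744, |C| = 672 ≤ bound (satisfied).

Step 1: Compute V_q(n, t) = Σ_{j=0}^1 C(n, j) (q−1)^j.
  j = 0: C(7,0)·(3)^0 = 1·1 = 1.
  j = 1: C(7,1)·(3)^1 = 7·3 = 21.
  V_q(n, t) = 1 + 21 = 22.
Step 2: q^n = 4^7 = 16384.
Step 3: Hamming bound ⌊q^n / V_q(n,t)⌋ = ⌊16384/22⌋ = 744.
Step 4: Compare |C| = 672 to 744: satisfied.
The claimed |C| lies below the Hamming bound.


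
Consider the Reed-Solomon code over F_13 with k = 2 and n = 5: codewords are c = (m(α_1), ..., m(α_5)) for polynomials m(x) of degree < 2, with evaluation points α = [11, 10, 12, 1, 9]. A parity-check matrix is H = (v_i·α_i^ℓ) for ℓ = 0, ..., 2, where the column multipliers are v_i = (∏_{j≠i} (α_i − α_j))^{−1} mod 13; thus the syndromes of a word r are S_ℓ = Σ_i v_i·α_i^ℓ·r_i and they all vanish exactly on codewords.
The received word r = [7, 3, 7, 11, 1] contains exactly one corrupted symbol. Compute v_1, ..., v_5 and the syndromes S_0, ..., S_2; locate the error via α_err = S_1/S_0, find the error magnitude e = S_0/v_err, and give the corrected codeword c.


S = (9, 8, 10), error at position 1, error magnitude e = 2, c = [5, 3, 7, 11, 1].

Step 1: column multipliers v_i = (∏_{j≠i}(α_i − α_j))^{−1} mod 13.
  i = 1 (α = 11): (11−10)(11−12)(11−1)(11−9) = 1·(−1)·10·2 = −20 ≡ 6, so v_1 = 6^{−1} = 11 (mod 13).
  i = 2 (α = 10): (10−11)(10−12)(10−1)(10−9) = (−1)·(−2)·9·1 = 18 ≡ 5, so v_2 = 5^{−1} = 8 (mod 13).
  i = 3 (α = 12): (12−11)(12−10)(12−1)(12−9) = 1·2·11·3 = 66 ≡ 1, so v_3 = 1^{−1} = 1 (mod 13).
  i = 4 (α = 1): (1−11)(1−10)(1−12)(1−9) = (−10)·(−9)·(−11)·(−8) = 7920 ≡ 3, so v_4 = 3^{−1} = 9 (mod 13).
  i = 5 (α = 9): (9−11)(9−10)(9−12)(9−1) = (−2)·(−1)·(−3)·8 = −48 ≡ 4, so v_5 = 4^{−1} = 10 (mod 13).
  v = [11, 8, 1, 9, 10].
Step 2: syndromes of r = [7, 3, 7, 11, 1] (all sums mod 13).
  S_0 = Σ v_i r_i = 11·7 + 8·3 + 1·7 + 9·11 + 10·1 = 217 ≡ 9.
  S_1 = Σ v_i α_i r_i = 11·11·7 + 8·10·3 + 1·12·7 + 9·1·11 + 10·9·1 = 1360 ≡ 8.
  α_i^2 mod 13 = [4, 9, 1, 1, 3].
  S_2 = Σ v_i α_i^2 r_i = 11·4·7 + 8·9·3 + 1·1·7 + 9·1·11 + 10·3·1 = 660 ≡ 10.
  S = (9, 8, 10) ≠ 0, so r is not a codeword (an error is present).
Step 3: locate the error. For a single error e at position i, S_ℓ = v_i·e·α_i^ℓ, so α_err = S_1/S_0.
  S_0^{−1} = 9^{−1} = 3 (mod 13), so α_err = 8·3 = 24 ≡ 11 = α_1. Error position i = 1.
  Consistency check: S_2/S_1 = 10·5 = 50 ≡ 11 = α_err ✓ (single-error assumption holds).
Step 4: error magnitude e = S_0/v_1 = S_0·∏_{j≠1}(α_1 − α_j) = 9·6 = 54 ≡ 2 (mod 13).
Step 5: correct position 1: c_1 = r_1 − e = 7 − 2 ≡ 5 (mod 13). Hence c = [5, 3, 7, 11, 1].
  Check: interpolating c through the α_i gives m(x) = 9 + 2·x (degree < 2) with m(α_i) = c_i for every i, so c is indeed a codeword.


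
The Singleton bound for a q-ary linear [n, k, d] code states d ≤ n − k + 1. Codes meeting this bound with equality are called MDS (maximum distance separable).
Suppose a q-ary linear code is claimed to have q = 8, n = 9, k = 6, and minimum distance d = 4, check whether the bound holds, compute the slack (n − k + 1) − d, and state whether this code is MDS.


Singleton RHS = n − k + 1 = 4, slack = 0, bound satisfied, MDS.

Singleton bound: d ≤ n − k + 1.
Here n = 9, k = 6, so n − k + 1 = 4.
Given d = 4, check d ≤ 4: YES.
Slack = (n − k + 1) − d = 0.
The code is MDS (slack = 0).
Description: the claimed parameters are [9, 6, 4]_8; such a code would be MDS (meets Singleton bound).


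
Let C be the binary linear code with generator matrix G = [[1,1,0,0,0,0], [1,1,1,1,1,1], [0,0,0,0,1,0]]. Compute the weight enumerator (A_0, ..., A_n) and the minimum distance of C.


Weight distribution: A_0 = 1, A_1 = 1, A_2 = 1, A_3 = 2, A_4 = 1, A_5 = 1, A_6 = 1. Minimum distance d = 1.

Enumerate all 2^3 = 8 messages m ∈ F_2^3.
For each, compute codeword c = mG in F_2^6, then tally its weight.
  m = 000 → c = 000000, weight = 0.
  m = 100 → c = 110000, weight = 2.
  m = 010 → c = 111111, weight = 6.
  m = 110 → c = 001111, weight = 4.
  m = 001 → c = 000010, weight = 1.
  m = 101 → c = 110010, weight = 3.
  m = 011 → c = 111101, weight = 5.
  m = 111 → c = 001101, weight = 3.
Tally weights:
  weight 0: 1 codewords.
  weight 1: 1 codewords.
  weight 2: 1 codewords.
  weight 3: 2 codewords.
  weight 4: 1 codewords.
  weight 5: 1 codewords.
  weight 6: 1 codewords.
Minimum distance d = smallest w > 0 with A_w > 0 = 1.
Sanity: Σ A_w = 8 = 2^3 = 8 ✓.


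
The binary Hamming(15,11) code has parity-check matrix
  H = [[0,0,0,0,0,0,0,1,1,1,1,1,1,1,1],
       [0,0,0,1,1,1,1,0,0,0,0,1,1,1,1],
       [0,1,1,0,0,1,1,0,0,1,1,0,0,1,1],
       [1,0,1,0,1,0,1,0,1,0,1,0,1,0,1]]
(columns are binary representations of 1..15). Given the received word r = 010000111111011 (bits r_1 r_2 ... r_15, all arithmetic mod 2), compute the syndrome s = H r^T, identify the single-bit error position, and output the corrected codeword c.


s = (1, 0, 0, 0)^T, error position = 8, corrected codeword c = 010000101111011

Compute s = H r^T mod 2 one row at a time:
  s_1 = 1 + 1 + 1 + 1 + 1 + 0 + 1 + 1 = 7 ≡ 1 (mod 2).
  s_2 = 0 + 0 + 0 + 1 + 1 + 0 + 1 + 1 = 4 ≡ 0 (mod 2).
  s_3 = 1 + 0 + 0 + 1 + 1 + 1 + 1 + 1 = 6 ≡ 0 (mod 2).
  s_4 = 0 + 0 + 0 + 1 + 1 + 1 + 0 + 1 = 4 ≡ 0 (mod 2).
s = (1, 0, 0, 0)^T — this equals column 8 of H (binary 1000), so error is at position 8.
Correct: flip bit 8 of r = 010000111111011 to get c = 010000101111011.


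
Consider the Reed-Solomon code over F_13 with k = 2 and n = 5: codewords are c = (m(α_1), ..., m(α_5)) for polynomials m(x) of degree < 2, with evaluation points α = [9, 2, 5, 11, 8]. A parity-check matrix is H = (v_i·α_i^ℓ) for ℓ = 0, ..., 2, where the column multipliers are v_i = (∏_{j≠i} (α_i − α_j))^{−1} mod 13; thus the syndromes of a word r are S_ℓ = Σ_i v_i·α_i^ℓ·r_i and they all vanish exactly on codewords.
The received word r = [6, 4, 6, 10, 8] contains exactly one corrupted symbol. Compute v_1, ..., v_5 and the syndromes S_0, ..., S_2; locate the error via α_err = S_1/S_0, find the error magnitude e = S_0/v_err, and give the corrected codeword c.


S = (5, 6, 2), error at position 1, error magnitude e = 6, c = [0, 4, 6, 10, 8].

Step 1: column multipliers v_i = (∏_{j≠i}(α_i − α_j))^{−1} mod 13.
  i = 1 (α = 9): (9−2)(9−5)(9−11)(9−8) = 7·4·(−2)·1 = −56 ≡ 9, so v_1 = 9^{−1} = 3 (mod 13).
  i = 2 (α = 2): (2−9)(2−5)(2−11)(2−8) = (−7)·(−3)·(−9)·(−6) = 1134 ≡ 3, so v_2 = 3^{−1} = 9 (mod 13).
  i = 3 (α = 5): (5−9)(5−2)(5−11)(5−8) = (−4)·3·(−6)·(−3) = −216 ≡ 5, so v_3 = 5^{−1} = 8 (mod 13).
  i = 4 (α = 11): (11−9)(11−2)(11−5)(11−8) = 2·9·6·3 = 324 ≡ 12, so v_4 = 12^{−1} = 12 (mod 13).
  i = 5 (α = 8): (8−9)(8−2)(8−5)(8−11) = (−1)·6·3·(−3) = 54 ≡ 2, so v_5 = 2^{−1} = 7 (mod 13).
  v = [3, 9, 8, 12, 7].
Step 2: syndromes of r = [6, 4, 6, 10, 8] (all sums mod 13).
  S_0 = Σ v_i r_i = 3·6 + 9·4 + 8·6 + 12·10 + 7·8 = 278 ≡ 5.
  S_1 = Σ v_i α_i r_i = 3·9·6 + 9·2·4 + 8·5·6 + 12·11·10 + 7·8·8 = 2242 ≡ 6.
  α_i^2 mod 13 = [3, 4, 12, 4, 12].
  S_2 = Σ v_i α_i^2 r_i = 3·3·6 + 9·4·4 + 8·12·6 + 12·4·10 + 7·12·8 = 1926 ≡ 2.
  S = (5, 6, 2) ≠ 0, so r is not a codeword (an error is present).
Step 3: locate the error. For a single error e at position i, S_ℓ = v_i·e·α_i^ℓ, so α_err = S_1/S_0.
  S_0^{−1} = 5^{−1} = 8 (mod 13), so α_err = 6·8 = 48 ≡ 9 = α_1. Error position i = 1.
  Consistency check: S_2/S_1 = 2·11 = 22 ≡ 9 = α_err ✓ (single-error assumption holds).
Step 4: error magnitude e = S_0/v_1 = S_0·∏_{j≠1}(α_1 − α_j) = 5·9 = 45 ≡ 6 (mod 13).
Step 5: correct position 1: c_1 = r_1 − e = 6 − 6 ≡ 0 (mod 13). Hence c = [0, 4, 6, 10, 8].
  Check: interpolating c through the α_i gives m(x) = 7 + 5·x (degree < 2) with m(α_i) = c_i for every i, so c is indeed a codeword.


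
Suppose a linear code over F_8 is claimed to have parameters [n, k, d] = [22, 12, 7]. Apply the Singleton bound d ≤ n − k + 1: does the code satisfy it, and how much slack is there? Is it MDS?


Singleton RHS = n − k + 1 = 11, slack = 4, bound satisfied, not MDS.

Singleton bound: d ≤ n − k + 1.
Here n = 22, k = 12, so n − k + 1 = 11.
Given d = 7, check d ≤ 11: YES.
Slack = (n − k + 1) − d = 4.
The code is NOT MDS (slack = 4 > 0).
Description: the claimed parameters are [22, 12, 7]_8; such a code would be non-MDS.


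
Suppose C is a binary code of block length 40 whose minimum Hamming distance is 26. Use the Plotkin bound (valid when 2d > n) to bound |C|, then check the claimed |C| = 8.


Plotkin bound M ≤ 4; given |C| = 8 > bound (violated).

Check applicability: 2d = 52, n = 40.
2d − n = 12 > 0, so Plotkin applies.
Compute d/(2d−n) = 26/12 ≈ 2.1667.
⌊d/(2d−n)⌋ = 2.
Plotkin bound: M ≤ 2·2 = 4.
Given |C| = 8, check: VIOLATED.
This |C| is above the Plotkin bound, so no binary code with n = 40, d = 26 and 8 codewords exists.


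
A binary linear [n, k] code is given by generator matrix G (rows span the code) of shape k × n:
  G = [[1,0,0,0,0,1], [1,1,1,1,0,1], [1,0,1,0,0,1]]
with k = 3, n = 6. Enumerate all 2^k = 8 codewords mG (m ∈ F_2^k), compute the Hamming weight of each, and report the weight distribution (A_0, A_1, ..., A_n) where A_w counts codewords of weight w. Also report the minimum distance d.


Weight distribution: A_0 = 1, A_1 = 1, A_2 = 2, A_3 = 2, A_4 = 1, A_5 = 1. Minimum distance d = 1.

Enumerate all 2^3 = 8 messages m ∈ F_2^3.
For each, compute codeword c = mG in F_2^6, then tally its weight.
  m = 000 → c = 000000, weight = 0.
  m = 100 → c = 100001, weight = 2.
  m = 010 → c = 111101, weight = 5.
  m = 110 → c = 011100, weight = 3.
  m = 001 → c = 101001, weight = 3.
  m = 101 → c = 001000, weight = 1.
  m = 011 → c = 010100, weight = 2.
  m = 111 → c = 110101, weight = 4.
Tally weights:
  weight 0: 1 codewords.
  weight 1: 1 codewords.
  weight 2: 2 codewords.
  weight 3: 2 codewords.
  weight 4: 1 codewords.
  weight 5: 1 codewords.
Minimum distance d = smallest w > 0 with A_w > 0 = 1.
Sanity: Σ A_w = 8 = 2^3 = 8 ✓.


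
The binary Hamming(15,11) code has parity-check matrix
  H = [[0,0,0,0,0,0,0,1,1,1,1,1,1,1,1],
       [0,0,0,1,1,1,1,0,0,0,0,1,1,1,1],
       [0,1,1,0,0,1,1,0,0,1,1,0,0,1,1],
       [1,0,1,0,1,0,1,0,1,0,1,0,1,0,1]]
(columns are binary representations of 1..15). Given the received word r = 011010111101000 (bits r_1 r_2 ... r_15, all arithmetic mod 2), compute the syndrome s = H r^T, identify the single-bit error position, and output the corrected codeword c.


s = (0, 1, 0, 0)^T, error position = 4, corrected codeword c = 011110111101000

Compute s = H r^T mod 2 one row at a time:
  s_1 = 1 + 1 + 1 + 0 + 1 + 0 + 0 + 0 = 4 ≡ 0 (mod 2).
  s_2 = 0 + 1 + 0 + 1 + 1 + 0 + 0 + 0 = 3 ≡ 1 (mod 2).
  s_3 = 1 + 1 + 0 + 1 + 1 + 0 + 0 + 0 = 4 ≡ 0 (mod 2).
  s_4 = 0 + 1 + 1 + 1 + 1 + 0 + 0 + 0 = 4 ≡ 0 (mod 2).
s = (0, 1, 0, 0)^T — this equals column 4 of H (binary 0100), so error is at position 4.
Correct: flip bit 4 of r = 011010111101000 to get c = 011110111101000.


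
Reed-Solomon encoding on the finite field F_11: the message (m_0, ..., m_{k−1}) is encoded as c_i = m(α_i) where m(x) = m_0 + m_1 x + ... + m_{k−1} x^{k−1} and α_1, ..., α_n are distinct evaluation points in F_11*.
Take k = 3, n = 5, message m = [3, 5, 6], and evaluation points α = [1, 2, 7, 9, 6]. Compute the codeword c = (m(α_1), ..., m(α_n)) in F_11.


c = [3, 4, 2, 6, 7]

Message polynomial: m(x) = 3 + 5·x + 6·x^2 (mod 11).
For each evaluation point α_i, compute m(α_i) mod 11:
  α_1 = 1: Horner steps 6 → 0 → 3, so m(1) = 3.
  α_2 = 2: Horner steps 6 → 6 → 4, so m(2) = 4.
  α_3 = 7: Horner steps 6 → 3 → 2, so m(7) = 2.
  α_4 = 9: Horner steps 6 → 4 → 6, so m(9) = 6.
  α_5 = 6: Horner steps 6 → 8 → 7, so m(6) = 7.
Codeword c = [3, 4, 2, 6, 7] ∈ F_11^5.


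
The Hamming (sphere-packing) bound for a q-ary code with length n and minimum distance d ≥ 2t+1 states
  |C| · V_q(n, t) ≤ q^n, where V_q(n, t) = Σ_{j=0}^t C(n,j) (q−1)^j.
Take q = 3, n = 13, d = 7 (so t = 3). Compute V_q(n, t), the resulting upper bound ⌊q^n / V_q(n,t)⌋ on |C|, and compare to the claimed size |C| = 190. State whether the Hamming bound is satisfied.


V_q(n, t) = 2627, q^n = 1594323, Hamming bound = 606, |C| = 190 ≤ bound (satisfied).

Step 1: Compute V_q(n, t) = Σ_{j=0}^3 C(n, j) (q−1)^j.
  j = 0: C(13,0)·(2)^0 = 1·1 = 1.
  j = 1: C(13,1)·(2)^1 = 13·2 = 26.
  j = 2: C(13,2)·(2)^2 = 78·4 = 312.
  j = 3: C(13,3)·(2)^3 = 286·8 = 2288.
  V_q(n, t) = 1 + 26 + 312 + 2288 = 2627.
Step 2: q^n = 3^13 = 1594323.
Step 3: Hamming bound ⌊q^n / V_q(n,t)⌋ = ⌊1594323/2627⌋ = 606.
Step 4: Compare |C| = 190 to 606: satisfied.
The claimed |C| lies below the Hamming bound.


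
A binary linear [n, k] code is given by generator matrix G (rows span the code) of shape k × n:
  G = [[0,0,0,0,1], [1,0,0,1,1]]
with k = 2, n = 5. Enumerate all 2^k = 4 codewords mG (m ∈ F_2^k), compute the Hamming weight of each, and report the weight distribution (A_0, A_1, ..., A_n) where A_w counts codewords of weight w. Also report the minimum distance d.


Weight distribution: A_0 = 1, A_1 = 1, A_2 = 1, A_3 = 1. Minimum distance d = 1.

Enumerate all 2^2 = 4 messages m ∈ F_2^2.
For each, compute codeword c = mG in F_2^5, then tally its weight.
  m = 00 → c = 00000, weight = 0.
  m = 10 → c = 00001, weight = 1.
  m = 01 → c = 10011, weight = 3.
  m = 11 → c = 10010, weight = 2.
Tally weights:
  weight 0: 1 codewords.
  weight 1: 1 codewords.
  weight 2: 1 codewords.
  weight 3: 1 codewords.
Minimum distance d = smallest w > 0 with A_w > 0 = 1.
Sanity: Σ A_w = 4 = 2^2 = 4 ✓.


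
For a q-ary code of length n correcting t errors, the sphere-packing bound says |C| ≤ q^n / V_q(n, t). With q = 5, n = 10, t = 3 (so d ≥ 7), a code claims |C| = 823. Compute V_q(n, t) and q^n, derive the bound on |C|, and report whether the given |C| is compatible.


V_q(n, t) = 8441, q^n = 9765625, Hamming bound = 1156, |C| = 823 ≤ bound (satisfied).

Step 1: Compute V_q(n, t) = Σ_{j=0}^3 C(n, j) (q−1)^j.
  j = 0: C(10,0)·(4)^0 = 1·1 = 1.
  j = 1: C(10,1)·(4)^1 = 10·4 = 40.
  j = 2: C(10,2)·(4)^2 = 45·16 = 720.
  j = 3: C(10,3)·(4)^3 = 120·64 = 7680.
  V_q(n, t) = 1 + 40 + 720 + 7680 = 8441.
Step 2: q^n = 5^10 = 9765625.
Step 3: Hamming bound ⌊q^n / V_q(n,t)⌋ = ⌊9765625/8441⌋ = 1156.
Step 4: Compare |C| = 823 to 1156: satisfied.
The claimed |C| lies below the Hamming bound.


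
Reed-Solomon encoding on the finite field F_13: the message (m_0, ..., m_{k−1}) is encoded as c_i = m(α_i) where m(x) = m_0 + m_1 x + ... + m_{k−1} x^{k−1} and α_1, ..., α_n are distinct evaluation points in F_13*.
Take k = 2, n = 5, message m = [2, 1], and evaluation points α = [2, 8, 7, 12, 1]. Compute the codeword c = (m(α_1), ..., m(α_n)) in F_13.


c = [4, 10, 9, 1, 3]

Message polynomial: m(x) = 2 + 1·x (mod 13).
For each evaluation point α_i, compute m(α_i) mod 13:
  α_1 = 2: Horner steps 1 → 4, so m(2) = 4.
  α_2 = 8: Horner steps 1 → 10, so m(8) = 10.
  α_3 = 7: Horner steps 1 → 9, so m(7) = 9.
  α_4 = 12: Horner steps 1 → 1, so m(12) = 1.
  α_5 = 1: Horner steps 1 → 3, so m(1) = 3.
Codeword c = [4, 10, 9, 1, 3] ∈ F_13^5.


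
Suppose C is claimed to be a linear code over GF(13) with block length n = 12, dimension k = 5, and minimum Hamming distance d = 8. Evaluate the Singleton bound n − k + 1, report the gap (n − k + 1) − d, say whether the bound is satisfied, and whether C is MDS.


Singleton RHS = n − k + 1 = 8, slack = 0, bound satisfied, MDS.

Singleton bound: d ≤ n − k + 1.
Here n = 12, k = 5, so n − k + 1 = 8.
Given d = 8, check d ≤ 8: YES.
Slack = (n − k + 1) − d = 0.
The code is MDS (slack = 0).
Description: the claimed parameters are [12, 5, 8]_13; such a code would be MDS (meets Singleton bound).


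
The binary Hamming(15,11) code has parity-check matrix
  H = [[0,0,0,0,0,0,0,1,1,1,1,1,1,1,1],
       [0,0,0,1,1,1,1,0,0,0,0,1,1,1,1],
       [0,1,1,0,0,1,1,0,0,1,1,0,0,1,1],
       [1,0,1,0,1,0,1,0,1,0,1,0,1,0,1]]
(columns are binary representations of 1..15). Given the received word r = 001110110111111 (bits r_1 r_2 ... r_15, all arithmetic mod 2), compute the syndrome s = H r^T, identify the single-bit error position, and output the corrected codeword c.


s = (1, 1, 0, 0)^T, error position = 12, corrected codeword c = 001110110110111

Compute s = H r^T mod 2 one row at a time:
  s_1 = 1 + 0 + 1 + 1 + 1 + 1 + 1 + 1 = 7 ≡ 1 (mod 2).
  s_2 = 1 + 1 + 0 + 1 + 1 + 1 + 1 + 1 = 7 ≡ 1 (mod 2).
  s_3 = 0 + 1 + 0 + 1 + 1 + 1 + 1 + 1 = 6 ≡ 0 (mod 2).
  s_4 = 0 + 1 + 1 + 1 + 0 + 1 + 1 + 1 = 6 ≡ 0 (mod 2).
s = (1, 1, 0, 0)^T — this equals column 12 of H (binary 1100), so error is at position 12.
Correct: flip bit 12 of r = 001110110111111 to get c = 001110110110111.


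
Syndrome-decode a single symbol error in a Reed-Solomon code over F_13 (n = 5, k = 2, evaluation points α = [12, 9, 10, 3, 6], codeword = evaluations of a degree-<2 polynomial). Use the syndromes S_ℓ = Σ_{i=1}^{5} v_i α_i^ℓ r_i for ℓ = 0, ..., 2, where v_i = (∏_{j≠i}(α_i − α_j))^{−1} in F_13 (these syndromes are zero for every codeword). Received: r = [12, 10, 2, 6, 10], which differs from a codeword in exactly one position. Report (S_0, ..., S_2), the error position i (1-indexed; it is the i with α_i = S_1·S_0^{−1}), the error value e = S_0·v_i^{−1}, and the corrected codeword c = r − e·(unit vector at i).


S = (3, 5, 4), error at position 5, error magnitude e = 2, c = [12, 10, 2, 6, 8].

Step 1: column multipliers v_i = (∏_{j≠i}(α_i − α_j))^{−1} mod 13.
  i = 1 (α = 12): (12−9)(12−10)(12−3)(12−6) = 3·2·9·6 = 324 ≡ 12, so v_1 = 12^{−1} = 12 (mod 13).
  i = 2 (α = 9): (9−12)(9−10)(9−3)(9−6) = (−3)·(−1)·6·3 = 54 ≡ 2, so v_2 = 2^{−1} = 7 (mod 13).
  i = 3 (α = 10): (10−12)(10−9)(10−3)(10−6) = (−2)·1·7·4 = −56 ≡ 9, so v_3 = 9^{−1} = 3 (mod 13).
  i = 4 (α = 3): (3−12)(3−9)(3−10)(3−6) = (−9)·(−6)·(−7)·(−3) = 1134 ≡ 3, so v_4 = 3^{−1} = 9 (mod 13).
  i = 5 (α = 6): (6−12)(6−9)(6−10)(6−3) = (−6)·(−3)·(−4)·3 = −216 ≡ 5, so v_5 = 5^{−1} = 8 (mod 13).
  v = [12, 7, 3, 9, 8].
Step 2: syndromes of r = [12, 10, 2, 6, 10] (all sums mod 13).
  S_0 = Σ v_i r_i = 12·12 + 7·10 + 3·2 + 9·6 + 8·10 = 354 ≡ 3.
  S_1 = Σ v_i α_i r_i = 12·12·12 + 7·9·10 + 3·10·2 + 9·3·6 + 8·6·10 = 3060 ≡ 5.
  α_i^2 mod 13 = [1, 3, 9, 9, 10].
  S_2 = Σ v_i α_i^2 r_i = 12·1·12 + 7·3·10 + 3·9·2 + 9·9·6 + 8·10·10 = 1694 ≡ 4.
  S = (3, 5, 4) ≠ 0, so r is not a codeword (an error is present).
Step 3: locate the error. For a single error e at position i, S_ℓ = v_i·e·α_i^ℓ, so α_err = S_1/S_0.
  S_0^{−1} = 3^{−1} = 9 (mod 13), so α_err = 5·9 = 45 ≡ 6 = α_5. Error position i = 5.
  Consistency check: S_2/S_1 = 4·8 = 32 ≡ 6 = α_err ✓ (single-error assumption holds).
Step 4: error magnitude e = S_0/v_5 = S_0·∏_{j≠5}(α_5 − α_j) = 3·5 = 15 ≡ 2 (mod 13).
Step 5: correct position 5: c_5 = r_5 − e = 10 − 2 ≡ 8 (mod 13). Hence c = [12, 10, 2, 6, 8].
  Check: interpolating c through the α_i gives m(x) = 4 + 5·x (degree < 2) with m(α_i) = c_i for every i, so c is indeed a codeword.


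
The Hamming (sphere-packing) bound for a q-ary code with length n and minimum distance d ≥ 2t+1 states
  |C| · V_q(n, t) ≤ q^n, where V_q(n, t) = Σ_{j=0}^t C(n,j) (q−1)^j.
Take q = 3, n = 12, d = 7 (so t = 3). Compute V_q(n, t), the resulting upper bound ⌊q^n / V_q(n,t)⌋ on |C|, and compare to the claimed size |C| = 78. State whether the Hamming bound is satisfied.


V_q(n, t) = 2049, q^n = 531441, Hamming bound = 259, |C| = 78 ≤ bound (satisfied).

Step 1: Compute V_q(n, t) = Σ_{j=0}^3 C(n, j) (q−1)^j.
  j = 0: C(12,0)·(2)^0 = 1·1 = 1.
  j = 1: C(12,1)·(2)^1 = 12·2 = 24.
  j = 2: C(12,2)·(2)^2 = 66·4 = 264.
  j = 3: C(12,3)·(2)^3 = 220·8 = 1760.
  V_q(n, t) = 1 + 24 + 264 + 1760 = 2049.
Step 2: q^n = 3^12 = 531441.
Step 3: Hamming bound ⌊q^n / V_q(n,t)⌋ = ⌊531441/2049⌋ = 259.
Step 4: Compare |C| = 78 to 259: satisfied.
The claimed |C| lies below the Hamming bound.


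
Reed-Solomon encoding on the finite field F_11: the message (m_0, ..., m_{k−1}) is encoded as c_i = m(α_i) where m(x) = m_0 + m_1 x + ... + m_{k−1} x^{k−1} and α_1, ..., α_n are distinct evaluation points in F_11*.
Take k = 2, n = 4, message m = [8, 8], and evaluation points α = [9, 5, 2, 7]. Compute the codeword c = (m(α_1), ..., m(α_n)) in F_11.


c = [3, 4, 2, 9]

Message polynomial: m(x) = 8 + 8·x (mod 11).
For each evaluation point α_i, compute m(α_i) mod 11:
  α_1 = 9: Horner steps 8 → 3, so m(9) = 3.
  α_2 = 5: Horner steps 8 → 4, so m(5) = 4.
  α_3 = 2: Horner steps 8 → 2, so m(2) = 2.
  α_4 = 7: Horner steps 8 → 9, so m(7) = 9.
Codeword c = [3, 4, 2, 9] ∈ F_11^4.


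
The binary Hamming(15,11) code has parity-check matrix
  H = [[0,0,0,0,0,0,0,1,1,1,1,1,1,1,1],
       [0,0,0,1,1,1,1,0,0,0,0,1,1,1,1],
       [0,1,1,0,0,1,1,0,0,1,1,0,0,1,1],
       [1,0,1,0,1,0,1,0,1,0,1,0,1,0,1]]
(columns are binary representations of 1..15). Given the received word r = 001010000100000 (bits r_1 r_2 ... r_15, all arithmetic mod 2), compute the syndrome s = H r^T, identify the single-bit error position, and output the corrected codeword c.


s = (1, 1, 0, 0)^T, error position = 12, corrected codeword c = 001010000101000

Compute s = H r^T mod 2 one row at a time:
  s_1 = 0 + 0 + 1 + 0 + 0 + 0 + 0 + 0 = 1 ≡ 1 (mod 2).
  s_2 = 0 + 1 + 0 + 0 + 0 + 0 + 0 + 0 = 1 ≡ 1 (mod 2).
  s_3 = 0 + 1 + 0 + 0 + 1 + 0 + 0 + 0 = 2 ≡ 0 (mod 2).
  s_4 = 0 + 1 + 1 + 0 + 0 + 0 + 0 + 0 = 2 ≡ 0 (mod 2).
s = (1, 1, 0, 0)^T — this equals column 12 of H (binary 1100), so error is at position 12.
Correct: flip bit 12 of r = 001010000100000 to get c = 001010000101000.


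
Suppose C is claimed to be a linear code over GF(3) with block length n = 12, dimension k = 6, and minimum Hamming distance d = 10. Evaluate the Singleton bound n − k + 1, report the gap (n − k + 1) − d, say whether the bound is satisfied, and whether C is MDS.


Singleton RHS = n − k + 1 = 7, slack = -3, bound violated (no such code; not MDS).

Singleton bound: d ≤ n − k + 1.
Here n = 12, k = 6, so n − k + 1 = 7.
Given d = 10, check d ≤ 7: NO.
Slack = (n − k + 1) − d = -3.
The slack is negative: d = 10 exceeds n − k + 1 = 7 by 3, so the Singleton bound is violated and no linear [12, 6, 10]_3 code can exist. In particular it is not MDS (MDS requires d = n − k + 1 exactly).
Description: the claimed parameters are [12, 6, 10]_3; such a code would be impossible (violates the Singleton bound).


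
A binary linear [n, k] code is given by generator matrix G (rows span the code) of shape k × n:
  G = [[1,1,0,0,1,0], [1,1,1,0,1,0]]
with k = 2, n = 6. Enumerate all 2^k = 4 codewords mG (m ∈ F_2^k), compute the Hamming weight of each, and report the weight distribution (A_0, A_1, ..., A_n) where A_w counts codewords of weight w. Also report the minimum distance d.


Weight distribution: A_0 = 1, A_1 = 1, A_3 = 1, A_4 = 1. Minimum distance d = 1.

Enumerate all 2^2 = 4 messages m ∈ F_2^2.
For each, compute codeword c = mG in F_2^6, then tally its weight.
  m = 00 → c = 000000, weight = 0.
  m = 10 → c = 110010, weight = 3.
  m = 01 → c = 111010, weight = 4.
  m = 11 → c = 001000, weight = 1.
Tally weights:
  weight 0: 1 codewords.
  weight 1: 1 codewords.
  weight 3: 1 codewords.
  weight 4: 1 codewords.
Minimum distance d = smallest w > 0 with A_w > 0 = 1.
Sanity: Σ A_w = 4 = 2^2 = 4 ✓.
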